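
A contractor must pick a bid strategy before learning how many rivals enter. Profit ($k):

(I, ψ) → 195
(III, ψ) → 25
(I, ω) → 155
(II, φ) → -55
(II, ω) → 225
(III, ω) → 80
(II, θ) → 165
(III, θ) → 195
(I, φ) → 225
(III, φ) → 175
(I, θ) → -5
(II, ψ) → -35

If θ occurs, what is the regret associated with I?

200

Best payoff under θ is 195.
Regret = 195 − (-5) = 200.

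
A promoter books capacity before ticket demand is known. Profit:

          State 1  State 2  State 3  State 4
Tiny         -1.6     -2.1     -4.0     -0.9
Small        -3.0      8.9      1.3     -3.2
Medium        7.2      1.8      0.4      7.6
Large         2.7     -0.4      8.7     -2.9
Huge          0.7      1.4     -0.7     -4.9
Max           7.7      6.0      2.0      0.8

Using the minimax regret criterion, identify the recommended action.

Column bests: State 1=7.7, State 2=8.9, State 3=8.7, State 4=7.6.
Tiny regrets: 9.3, 11.0, 12.7, 8.5 → max 12.7
Small regrets: 10.7, 0.0, 7.4, 10.8 → max 10.8
Medium regrets: 0.5, 7.1, 8.3, 0.0 → max 8.3
Large regrets: 5.0, 9.3, 0.0, 10.5 → max 10.5
Huge regrets: 7.0, 7.5, 9.4, 12.5 → max 12.5
Max regrets: 0.0, 2.9, 6.7, 6.8 → max 6.8
Smallest max regret = 6.8 → Max.

Max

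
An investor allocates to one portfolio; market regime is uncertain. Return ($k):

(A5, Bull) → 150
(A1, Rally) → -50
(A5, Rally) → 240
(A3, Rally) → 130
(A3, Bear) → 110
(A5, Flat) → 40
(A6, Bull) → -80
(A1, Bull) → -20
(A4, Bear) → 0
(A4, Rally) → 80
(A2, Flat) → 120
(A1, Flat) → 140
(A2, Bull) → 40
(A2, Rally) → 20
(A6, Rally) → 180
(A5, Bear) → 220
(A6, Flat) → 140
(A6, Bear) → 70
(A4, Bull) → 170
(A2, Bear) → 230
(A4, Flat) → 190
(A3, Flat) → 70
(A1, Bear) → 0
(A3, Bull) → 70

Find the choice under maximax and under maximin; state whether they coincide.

Row maxima: A1=140, A2=230, A3=130, A4=190, A5=240, A6=180
Best best-case = 240 → A5.
Row minima: A1=-50, A2=20, A3=70, A4=0, A5=40, A6=-80
Best worst-case = 70 → A3.

maximax → A5; maximin → A3 (disagree)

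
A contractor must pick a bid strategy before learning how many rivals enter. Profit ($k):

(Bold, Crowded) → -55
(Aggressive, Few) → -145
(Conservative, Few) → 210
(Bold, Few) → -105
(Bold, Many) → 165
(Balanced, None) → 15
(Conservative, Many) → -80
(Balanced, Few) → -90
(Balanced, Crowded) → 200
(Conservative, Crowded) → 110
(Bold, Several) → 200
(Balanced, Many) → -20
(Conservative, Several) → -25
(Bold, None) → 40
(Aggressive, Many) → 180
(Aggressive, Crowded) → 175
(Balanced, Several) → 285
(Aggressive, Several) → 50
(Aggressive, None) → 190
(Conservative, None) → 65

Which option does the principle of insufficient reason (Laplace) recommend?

Aggressive

Row averages: Conservative=56, Balanced=78, Aggressive=90, Bold=49
Highest average = 90 → Aggressive.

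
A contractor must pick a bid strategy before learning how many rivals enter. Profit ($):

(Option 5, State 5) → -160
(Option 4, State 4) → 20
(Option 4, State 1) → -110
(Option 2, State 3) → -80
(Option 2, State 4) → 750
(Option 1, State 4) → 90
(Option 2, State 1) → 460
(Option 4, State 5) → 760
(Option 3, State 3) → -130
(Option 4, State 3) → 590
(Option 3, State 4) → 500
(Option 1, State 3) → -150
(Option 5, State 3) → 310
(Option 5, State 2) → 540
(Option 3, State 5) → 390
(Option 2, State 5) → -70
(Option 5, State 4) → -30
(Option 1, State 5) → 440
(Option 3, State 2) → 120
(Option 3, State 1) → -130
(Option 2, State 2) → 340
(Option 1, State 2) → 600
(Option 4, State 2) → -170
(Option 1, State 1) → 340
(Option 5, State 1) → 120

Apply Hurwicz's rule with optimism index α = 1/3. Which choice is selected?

Option 2

Option 1: 1/3·600 + 2/3·(-150) = 100
Option 2: 1/3·750 + 2/3·(-80) = 590/3
Option 3: 1/3·500 + 2/3·(-130) = 80
Option 4: 1/3·760 + 2/3·(-170) = 140
Option 5: 1/3·540 + 2/3·(-160) = 220/3
Highest Hurwicz score = 590/3 → Option 2.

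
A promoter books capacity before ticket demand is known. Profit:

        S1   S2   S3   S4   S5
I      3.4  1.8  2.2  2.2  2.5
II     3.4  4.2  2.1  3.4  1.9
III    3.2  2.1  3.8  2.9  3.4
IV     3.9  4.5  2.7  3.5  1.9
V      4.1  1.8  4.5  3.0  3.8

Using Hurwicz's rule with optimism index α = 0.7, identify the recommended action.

IV

I: 0.7·3.4 + 0.3·1.8 = 2.92
II: 0.7·4.2 + 0.3·1.9 = 3.51
III: 0.7·3.8 + 0.3·2.1 = 3.29
IV: 0.7·4.5 + 0.3·1.9 = 3.72
V: 0.7·4.5 + 0.3·1.8 = 3.69
Highest Hurwicz score = 3.72 → IV.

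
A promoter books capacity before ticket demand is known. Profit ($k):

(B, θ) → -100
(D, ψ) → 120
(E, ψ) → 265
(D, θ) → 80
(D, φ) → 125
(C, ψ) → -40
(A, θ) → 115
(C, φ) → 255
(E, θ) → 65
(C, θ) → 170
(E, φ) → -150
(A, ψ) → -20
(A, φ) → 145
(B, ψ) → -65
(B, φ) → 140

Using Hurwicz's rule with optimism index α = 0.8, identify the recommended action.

A: 0.8·145 + 0.2·(-20) = 112
B: 0.8·140 + 0.2·(-100) = 92
C: 0.8·255 + 0.2·(-40) = 196
D: 0.8·125 + 0.2·80 = 116
E: 0.8·265 + 0.2·(-150) = 182
Highest Hurwicz score = 196 → C.

C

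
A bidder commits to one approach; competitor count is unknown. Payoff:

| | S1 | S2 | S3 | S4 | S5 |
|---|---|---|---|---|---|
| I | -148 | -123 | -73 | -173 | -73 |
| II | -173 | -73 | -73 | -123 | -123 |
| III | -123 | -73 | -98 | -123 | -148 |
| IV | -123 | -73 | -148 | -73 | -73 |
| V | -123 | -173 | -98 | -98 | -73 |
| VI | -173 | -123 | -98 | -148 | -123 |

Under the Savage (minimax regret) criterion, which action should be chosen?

Column bests: S1=-123, S2=-73, S3=-73, S4=-73, S5=-73.
I regrets: 25, 50, 0, 100, 0 → max 100
II regrets: 50, 0, 0, 50, 50 → max 50
III regrets: 0, 0, 25, 50, 75 → max 75
IV regrets: 0, 0, 75, 0, 0 → max 75
V regrets: 0, 100, 25, 25, 0 → max 100
VI regrets: 50, 50, 25, 75, 50 → max 75
Smallest max regret = 50 → II.

II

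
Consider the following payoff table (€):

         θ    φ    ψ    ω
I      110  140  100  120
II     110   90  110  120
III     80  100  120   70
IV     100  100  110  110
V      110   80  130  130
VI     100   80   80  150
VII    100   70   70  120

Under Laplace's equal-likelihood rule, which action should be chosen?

Row averages: I=117.5, II=107.5, III=92.5, IV=105, V=112.5, VI=102.5, VII=90
Highest average = 117.5 → I.

I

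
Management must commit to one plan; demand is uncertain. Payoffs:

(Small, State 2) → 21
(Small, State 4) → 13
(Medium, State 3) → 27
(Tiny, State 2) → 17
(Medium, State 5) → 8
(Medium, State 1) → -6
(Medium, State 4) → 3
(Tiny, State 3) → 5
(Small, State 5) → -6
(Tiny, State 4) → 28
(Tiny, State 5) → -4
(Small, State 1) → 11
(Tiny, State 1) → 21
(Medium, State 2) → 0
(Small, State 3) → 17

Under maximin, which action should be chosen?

Tiny

Row minima: Tiny=-4, Small=-6, Medium=-6
Best worst-case = -4 → Tiny.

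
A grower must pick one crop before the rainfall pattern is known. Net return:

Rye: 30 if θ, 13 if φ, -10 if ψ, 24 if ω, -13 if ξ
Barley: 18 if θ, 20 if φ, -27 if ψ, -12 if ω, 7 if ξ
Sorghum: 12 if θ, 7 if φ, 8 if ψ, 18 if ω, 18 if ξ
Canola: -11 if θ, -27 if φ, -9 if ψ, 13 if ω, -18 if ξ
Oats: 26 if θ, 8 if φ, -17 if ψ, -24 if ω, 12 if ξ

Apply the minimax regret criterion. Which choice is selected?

Sorghum

Column bests: θ=30, φ=20, ψ=8, ω=24, ξ=18.
Rye regrets: 0, 7, 18, 0, 31 → max 31
Barley regrets: 12, 0, 35, 36, 11 → max 36
Sorghum regrets: 18, 13, 0, 6, 0 → max 18
Canola regrets: 41, 47, 17, 11, 36 → max 47
Oats regrets: 4, 12, 25, 48, 6 → max 48
Smallest max regret = 18 → Sorghum.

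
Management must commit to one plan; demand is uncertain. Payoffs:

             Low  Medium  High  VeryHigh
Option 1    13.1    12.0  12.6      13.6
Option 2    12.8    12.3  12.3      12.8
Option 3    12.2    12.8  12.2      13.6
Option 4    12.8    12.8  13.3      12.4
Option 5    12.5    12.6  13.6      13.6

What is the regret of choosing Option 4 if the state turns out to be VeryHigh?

Best payoff under VeryHigh is 13.6.
Regret = 13.6 − 12.4 = 1.2.

1.2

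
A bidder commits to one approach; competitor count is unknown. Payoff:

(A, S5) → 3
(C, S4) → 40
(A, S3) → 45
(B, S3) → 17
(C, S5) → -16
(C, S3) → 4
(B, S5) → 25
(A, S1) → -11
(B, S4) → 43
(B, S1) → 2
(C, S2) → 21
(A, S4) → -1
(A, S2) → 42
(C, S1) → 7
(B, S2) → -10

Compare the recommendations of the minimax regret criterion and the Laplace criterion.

Column bests: S1=7, S2=42, S3=45, S4=43, S5=25.
A regrets: 18, 0, 0, 44, 22 → max 44
B regrets: 5, 52, 28, 0, 0 → max 52
C regrets: 0, 21, 41, 3, 41 → max 41
Smallest max regret = 41 → C.
Row averages: A=15.6, B=15.4, C=11.2
Highest average = 15.6 → A.

minimax regret → C; laplace → A (disagree)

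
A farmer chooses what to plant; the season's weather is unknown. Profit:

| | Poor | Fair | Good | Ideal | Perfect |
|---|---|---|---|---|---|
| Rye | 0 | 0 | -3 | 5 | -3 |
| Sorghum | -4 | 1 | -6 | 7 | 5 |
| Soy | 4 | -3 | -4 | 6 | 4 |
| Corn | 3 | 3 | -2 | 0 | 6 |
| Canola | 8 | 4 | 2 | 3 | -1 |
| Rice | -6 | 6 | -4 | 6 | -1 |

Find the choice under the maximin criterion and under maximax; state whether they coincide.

Row minima: Rye=-3, Sorghum=-6, Soy=-4, Corn=-2, Canola=-1, Rice=-6
Best worst-case = -1 → Canola.
Row maxima: Rye=5, Sorghum=7, Soy=6, Corn=6, Canola=8, Rice=6
Best best-case = 8 → Canola.

maximin → Canola; maximax → Canola (agree)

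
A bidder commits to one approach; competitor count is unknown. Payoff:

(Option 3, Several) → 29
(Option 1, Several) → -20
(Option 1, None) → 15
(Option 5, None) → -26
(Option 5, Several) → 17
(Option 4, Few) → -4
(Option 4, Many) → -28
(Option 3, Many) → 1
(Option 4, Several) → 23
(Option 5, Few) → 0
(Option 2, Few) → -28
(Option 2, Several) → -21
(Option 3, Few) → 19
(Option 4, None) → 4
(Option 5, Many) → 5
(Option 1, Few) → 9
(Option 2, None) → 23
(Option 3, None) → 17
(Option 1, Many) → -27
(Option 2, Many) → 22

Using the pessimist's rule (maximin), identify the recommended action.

Option 3

Row minima: Option 1=-27, Option 2=-28, Option 3=1, Option 4=-28, Option 5=-26
Best worst-case = 1 → Option 3.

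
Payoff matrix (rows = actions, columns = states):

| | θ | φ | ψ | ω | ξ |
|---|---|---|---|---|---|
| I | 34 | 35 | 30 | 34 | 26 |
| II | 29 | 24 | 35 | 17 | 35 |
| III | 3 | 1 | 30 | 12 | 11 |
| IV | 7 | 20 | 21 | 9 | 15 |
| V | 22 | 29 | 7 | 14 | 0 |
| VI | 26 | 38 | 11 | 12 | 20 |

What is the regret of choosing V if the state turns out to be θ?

12

Best payoff under θ is 34.
Regret = 34 − 22 = 12.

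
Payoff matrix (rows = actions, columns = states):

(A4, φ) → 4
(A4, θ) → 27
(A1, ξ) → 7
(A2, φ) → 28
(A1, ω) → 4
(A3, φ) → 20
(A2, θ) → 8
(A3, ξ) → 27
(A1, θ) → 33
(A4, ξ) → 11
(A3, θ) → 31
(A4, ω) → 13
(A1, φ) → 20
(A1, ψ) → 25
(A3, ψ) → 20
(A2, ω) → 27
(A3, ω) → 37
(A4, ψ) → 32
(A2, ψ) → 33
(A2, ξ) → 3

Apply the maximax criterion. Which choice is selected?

Row maxima: A1=33, A2=33, A3=37, A4=32
Best best-case = 37 → A3.

A3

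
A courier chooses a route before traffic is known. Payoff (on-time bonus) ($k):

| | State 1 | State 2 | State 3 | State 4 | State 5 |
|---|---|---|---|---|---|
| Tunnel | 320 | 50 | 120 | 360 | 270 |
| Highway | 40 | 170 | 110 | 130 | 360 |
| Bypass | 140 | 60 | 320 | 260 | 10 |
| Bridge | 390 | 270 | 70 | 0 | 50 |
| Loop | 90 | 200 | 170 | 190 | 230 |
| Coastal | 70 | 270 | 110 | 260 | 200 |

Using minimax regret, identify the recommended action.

Tunnel

Column bests: State 1=390, State 2=270, State 3=320, State 4=360, State 5=360.
Tunnel regrets: 70, 220, 200, 0, 90 → max 220
Highway regrets: 350, 100, 210, 230, 0 → max 350
Bypass regrets: 250, 210, 0, 100, 350 → max 350
Bridge regrets: 0, 0, 250, 360, 310 → max 360
Loop regrets: 300, 70, 150, 170, 130 → max 300
Coastal regrets: 320, 0, 210, 100, 160 → max 320
Smallest max regret = 220 → Tunnel.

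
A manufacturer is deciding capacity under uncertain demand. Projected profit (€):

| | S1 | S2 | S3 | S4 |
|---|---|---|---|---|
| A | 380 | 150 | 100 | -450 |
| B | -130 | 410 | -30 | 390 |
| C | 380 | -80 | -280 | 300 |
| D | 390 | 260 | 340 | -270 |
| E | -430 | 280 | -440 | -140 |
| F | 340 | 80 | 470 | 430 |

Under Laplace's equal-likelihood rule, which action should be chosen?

F

Row averages: A=45, B=160, C=80, D=180, E=-182.5, F=330
Highest average = 330 → F.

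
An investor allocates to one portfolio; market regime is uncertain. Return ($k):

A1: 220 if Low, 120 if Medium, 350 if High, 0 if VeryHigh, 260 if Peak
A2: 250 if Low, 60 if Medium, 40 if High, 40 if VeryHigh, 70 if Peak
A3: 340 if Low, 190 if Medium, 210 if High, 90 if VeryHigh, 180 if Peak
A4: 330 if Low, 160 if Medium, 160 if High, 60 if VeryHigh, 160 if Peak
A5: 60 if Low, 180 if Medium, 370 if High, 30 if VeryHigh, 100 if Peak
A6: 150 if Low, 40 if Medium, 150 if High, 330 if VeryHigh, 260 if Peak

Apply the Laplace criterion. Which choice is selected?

A3

Row averages: A1=190, A2=92, A3=202, A4=174, A5=148, A6=186
Highest average = 202 → A3.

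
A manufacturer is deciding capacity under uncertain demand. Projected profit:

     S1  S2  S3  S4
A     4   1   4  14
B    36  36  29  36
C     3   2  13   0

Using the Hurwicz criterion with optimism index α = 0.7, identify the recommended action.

B

A: 0.7·14 + 0.3·1 = 10.1
B: 0.7·36 + 0.3·29 = 33.9
C: 0.7·13 + 0.3·0 = 9.1
Highest Hurwicz score = 33.9 → B.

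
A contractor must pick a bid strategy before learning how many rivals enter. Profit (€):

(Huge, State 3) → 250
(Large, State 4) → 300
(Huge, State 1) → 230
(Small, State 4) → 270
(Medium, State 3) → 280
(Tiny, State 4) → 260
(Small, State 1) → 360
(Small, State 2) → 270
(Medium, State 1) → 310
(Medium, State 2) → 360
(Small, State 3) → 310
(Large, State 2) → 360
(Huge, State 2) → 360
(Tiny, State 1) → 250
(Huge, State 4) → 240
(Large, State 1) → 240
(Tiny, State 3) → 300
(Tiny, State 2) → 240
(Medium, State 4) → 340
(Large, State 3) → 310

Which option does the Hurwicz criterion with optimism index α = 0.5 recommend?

Medium

Tiny: 0.5·300 + 0.5·240 = 270
Small: 0.5·360 + 0.5·270 = 315
Medium: 0.5·360 + 0.5·280 = 320
Large: 0.5·360 + 0.5·240 = 300
Huge: 0.5·360 + 0.5·230 = 295
Highest Hurwicz score = 320 → Medium.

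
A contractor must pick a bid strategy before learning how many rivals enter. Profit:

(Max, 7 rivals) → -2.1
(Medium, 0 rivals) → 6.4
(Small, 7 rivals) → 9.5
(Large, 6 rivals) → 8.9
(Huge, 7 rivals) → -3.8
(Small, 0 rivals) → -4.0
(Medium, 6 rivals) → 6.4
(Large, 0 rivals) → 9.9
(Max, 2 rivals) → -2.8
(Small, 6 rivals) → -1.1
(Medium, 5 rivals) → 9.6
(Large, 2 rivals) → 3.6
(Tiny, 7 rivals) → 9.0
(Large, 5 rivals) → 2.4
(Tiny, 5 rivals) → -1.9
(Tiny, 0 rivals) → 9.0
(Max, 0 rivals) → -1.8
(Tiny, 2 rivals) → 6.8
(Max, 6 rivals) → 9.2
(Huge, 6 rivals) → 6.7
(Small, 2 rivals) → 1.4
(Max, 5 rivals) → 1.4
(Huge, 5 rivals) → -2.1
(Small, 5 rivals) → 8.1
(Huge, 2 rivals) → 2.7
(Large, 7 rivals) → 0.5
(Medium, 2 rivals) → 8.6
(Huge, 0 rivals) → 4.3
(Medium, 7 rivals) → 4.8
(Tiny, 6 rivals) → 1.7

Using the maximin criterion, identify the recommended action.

Row minima: Tiny=-1.9, Small=-4.0, Medium=4.8, Large=0.5, Huge=-3.8, Max=-2.8
Best worst-case = 4.8 → Medium.

Medium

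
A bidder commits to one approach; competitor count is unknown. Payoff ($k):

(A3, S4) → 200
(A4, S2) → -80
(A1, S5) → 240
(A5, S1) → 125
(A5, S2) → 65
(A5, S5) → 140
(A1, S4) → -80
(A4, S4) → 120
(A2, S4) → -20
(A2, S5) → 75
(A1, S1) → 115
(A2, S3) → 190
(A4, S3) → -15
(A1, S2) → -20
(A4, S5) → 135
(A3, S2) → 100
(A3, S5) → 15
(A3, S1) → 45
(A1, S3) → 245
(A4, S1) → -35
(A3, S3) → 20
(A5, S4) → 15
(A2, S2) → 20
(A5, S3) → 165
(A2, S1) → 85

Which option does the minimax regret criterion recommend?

Column bests: S1=125, S2=100, S3=245, S4=200, S5=240.
A1 regrets: 10, 120, 0, 280, 0 → max 280
A2 regrets: 40, 80, 55, 220, 165 → max 220
A3 regrets: 80, 0, 225, 0, 225 → max 225
A4 regrets: 160, 180, 260, 80, 105 → max 260
A5 regrets: 0, 35, 80, 185, 100 → max 185
Smallest max regret = 185 → A5.

A5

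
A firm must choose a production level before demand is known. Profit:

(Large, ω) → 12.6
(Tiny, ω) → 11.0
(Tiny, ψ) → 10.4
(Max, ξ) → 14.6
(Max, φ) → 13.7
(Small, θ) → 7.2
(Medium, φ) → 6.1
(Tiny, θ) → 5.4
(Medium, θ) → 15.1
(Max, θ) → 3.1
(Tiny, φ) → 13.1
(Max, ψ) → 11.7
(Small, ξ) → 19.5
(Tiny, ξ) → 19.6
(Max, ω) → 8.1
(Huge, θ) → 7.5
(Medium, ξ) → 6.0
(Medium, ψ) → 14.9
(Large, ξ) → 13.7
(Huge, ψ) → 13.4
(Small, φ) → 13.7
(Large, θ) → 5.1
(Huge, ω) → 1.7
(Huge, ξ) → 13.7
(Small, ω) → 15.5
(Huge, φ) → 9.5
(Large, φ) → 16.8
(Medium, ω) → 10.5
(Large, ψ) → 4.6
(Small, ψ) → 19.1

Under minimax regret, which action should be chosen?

Column bests: θ=15.1, φ=16.8, ψ=19.1, ω=15.5, ξ=19.6.
Tiny regrets: 9.7, 3.7, 8.7, 4.5, 0.0 → max 9.7
Small regrets: 7.9, 3.1, 0.0, 0.0, 0.1 → max 7.9
Medium regrets: 0.0, 10.7, 4.2, 5.0, 13.6 → max 13.6
Large regrets: 10.0, 0.0, 14.5, 2.9, 5.9 → max 14.5
Huge regrets: 7.6, 7.3, 5.7, 13.8, 5.9 → max 13.8
Max regrets: 12.0, 3.1, 7.4, 7.4, 5.0 → max 12.0
Smallest max regret = 7.9 → Small.

Small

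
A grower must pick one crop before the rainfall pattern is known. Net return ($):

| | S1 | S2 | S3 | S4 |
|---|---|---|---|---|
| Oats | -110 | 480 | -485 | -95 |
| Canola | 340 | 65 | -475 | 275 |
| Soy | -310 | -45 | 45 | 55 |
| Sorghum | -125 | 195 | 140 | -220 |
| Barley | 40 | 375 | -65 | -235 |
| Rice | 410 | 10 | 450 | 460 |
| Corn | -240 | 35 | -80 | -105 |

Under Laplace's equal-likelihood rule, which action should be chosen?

Rice

Row averages: Oats=-52.5, Canola=51.25, Soy=-63.75, Sorghum=-2.5, Barley=28.75, Rice=332.5, Corn=-97.5
Highest average = 332.5 → Rice.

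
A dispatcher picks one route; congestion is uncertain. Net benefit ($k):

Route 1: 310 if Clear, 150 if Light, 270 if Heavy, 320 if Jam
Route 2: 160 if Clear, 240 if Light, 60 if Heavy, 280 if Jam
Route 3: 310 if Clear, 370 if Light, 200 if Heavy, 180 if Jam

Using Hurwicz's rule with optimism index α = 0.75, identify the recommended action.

Route 1: 0.75·320 + 0.25·150 = 277.5
Route 2: 0.75·280 + 0.25·60 = 225
Route 3: 0.75·370 + 0.25·180 = 322.5
Highest Hurwicz score = 322.5 → Route 3.

Route 3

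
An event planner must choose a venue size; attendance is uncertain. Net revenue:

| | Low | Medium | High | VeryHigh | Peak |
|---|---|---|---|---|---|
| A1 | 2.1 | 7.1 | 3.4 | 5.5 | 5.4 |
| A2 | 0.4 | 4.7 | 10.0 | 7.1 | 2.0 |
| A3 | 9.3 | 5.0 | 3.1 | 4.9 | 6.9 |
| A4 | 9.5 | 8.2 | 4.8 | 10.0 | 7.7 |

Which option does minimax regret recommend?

A4

Column bests: Low=9.5, Medium=8.2, High=10.0, VeryHigh=10.0, Peak=7.7.
A1 regrets: 7.4, 1.1, 6.6, 4.5, 2.3 → max 7.4
A2 regrets: 9.1, 3.5, 0.0, 2.9, 5.7 → max 9.1
A3 regrets: 0.2, 3.2, 6.9, 5.1, 0.8 → max 6.9
A4 regrets: 0.0, 0.0, 5.2, 0.0, 0.0 → max 5.2
Smallest max regret = 5.2 → A4.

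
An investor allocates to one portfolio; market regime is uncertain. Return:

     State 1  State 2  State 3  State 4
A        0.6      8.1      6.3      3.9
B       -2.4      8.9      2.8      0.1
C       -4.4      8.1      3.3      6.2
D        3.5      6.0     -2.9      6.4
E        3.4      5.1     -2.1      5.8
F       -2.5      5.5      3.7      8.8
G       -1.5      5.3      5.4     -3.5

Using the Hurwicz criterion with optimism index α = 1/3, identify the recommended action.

A: 1/3·8.1 + 2/3·0.6 = 3.1
B: 1/3·8.9 + 2/3·(-2.4) = 41/30
C: 1/3·8.1 + 2/3·(-4.4) = -7/30
D: 1/3·6.4 + 2/3·(-2.9) = 0.2
E: 1/3·5.8 + 2/3·(-2.1) = 8/15
F: 1/3·8.8 + 2/3·(-2.5) = 19/15
G: 1/3·5.4 + 2/3·(-3.5) = -8/15
Highest Hurwicz score = 3.1 → A.

A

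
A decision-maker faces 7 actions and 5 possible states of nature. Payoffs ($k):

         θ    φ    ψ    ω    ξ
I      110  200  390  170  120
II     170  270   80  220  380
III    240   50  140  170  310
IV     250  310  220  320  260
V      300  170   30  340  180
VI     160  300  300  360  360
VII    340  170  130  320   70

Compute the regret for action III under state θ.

Best payoff under θ is 340.
Regret = 340 − 240 = 100.

100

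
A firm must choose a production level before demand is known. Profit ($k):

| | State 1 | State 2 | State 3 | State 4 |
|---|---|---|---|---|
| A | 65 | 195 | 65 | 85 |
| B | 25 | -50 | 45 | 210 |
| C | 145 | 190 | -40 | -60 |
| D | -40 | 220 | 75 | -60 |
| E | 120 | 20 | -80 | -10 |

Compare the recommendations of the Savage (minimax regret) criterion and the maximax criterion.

minimax regret → A; maximax → D (disagree)

Column bests: State 1=145, State 2=220, State 3=75, State 4=210.
A regrets: 80, 25, 10, 125 → max 125
B regrets: 120, 270, 30, 0 → max 270
C regrets: 0, 30, 115, 270 → max 270
D regrets: 185, 0, 0, 270 → max 270
E regrets: 25, 200, 155, 220 → max 220
Smallest max regret = 125 → A.
Row maxima: A=195, B=210, C=190, D=220, E=120
Best best-case = 220 → D.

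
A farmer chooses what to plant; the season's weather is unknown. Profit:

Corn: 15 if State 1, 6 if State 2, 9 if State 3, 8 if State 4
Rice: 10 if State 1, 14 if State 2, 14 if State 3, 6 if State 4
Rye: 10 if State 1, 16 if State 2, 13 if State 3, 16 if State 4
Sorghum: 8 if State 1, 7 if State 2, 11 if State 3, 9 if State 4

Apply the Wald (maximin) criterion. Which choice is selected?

Row minima: Corn=6, Rice=6, Rye=10, Sorghum=7
Best worst-case = 10 → Rye.

Rye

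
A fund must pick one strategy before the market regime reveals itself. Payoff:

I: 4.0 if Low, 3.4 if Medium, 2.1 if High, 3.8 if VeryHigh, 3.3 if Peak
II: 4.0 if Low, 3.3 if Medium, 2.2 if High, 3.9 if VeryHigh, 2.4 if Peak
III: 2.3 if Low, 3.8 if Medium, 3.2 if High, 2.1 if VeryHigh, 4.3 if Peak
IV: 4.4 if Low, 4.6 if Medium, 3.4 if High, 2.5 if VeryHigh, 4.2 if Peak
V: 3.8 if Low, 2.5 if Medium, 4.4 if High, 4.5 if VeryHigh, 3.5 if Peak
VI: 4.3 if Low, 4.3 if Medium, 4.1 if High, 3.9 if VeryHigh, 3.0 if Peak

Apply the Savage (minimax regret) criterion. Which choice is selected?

Column bests: Low=4.4, Medium=4.6, High=4.4, VeryHigh=4.5, Peak=4.3.
I regrets: 0.4, 1.2, 2.3, 0.7, 1.0 → max 2.3
II regrets: 0.4, 1.3, 2.2, 0.6, 1.9 → max 2.2
III regrets: 2.1, 0.8, 1.2, 2.4, 0.0 → max 2.4
IV regrets: 0.0, 0.0, 1.0, 2.0, 0.1 → max 2.0
V regrets: 0.6, 2.1, 0.0, 0.0, 0.8 → max 2.1
VI regrets: 0.1, 0.3, 0.3, 0.6, 1.3 → max 1.3
Smallest max regret = 1.3 → VI.

VI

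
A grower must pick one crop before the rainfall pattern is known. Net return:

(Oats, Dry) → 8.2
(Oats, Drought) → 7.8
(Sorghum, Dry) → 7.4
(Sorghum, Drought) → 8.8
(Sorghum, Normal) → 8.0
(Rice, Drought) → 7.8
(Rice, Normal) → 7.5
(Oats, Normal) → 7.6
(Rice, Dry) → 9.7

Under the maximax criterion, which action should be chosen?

Rice

Row maxima: Sorghum=8.8, Rice=9.7, Oats=8.2
Best best-case = 9.7 → Rice.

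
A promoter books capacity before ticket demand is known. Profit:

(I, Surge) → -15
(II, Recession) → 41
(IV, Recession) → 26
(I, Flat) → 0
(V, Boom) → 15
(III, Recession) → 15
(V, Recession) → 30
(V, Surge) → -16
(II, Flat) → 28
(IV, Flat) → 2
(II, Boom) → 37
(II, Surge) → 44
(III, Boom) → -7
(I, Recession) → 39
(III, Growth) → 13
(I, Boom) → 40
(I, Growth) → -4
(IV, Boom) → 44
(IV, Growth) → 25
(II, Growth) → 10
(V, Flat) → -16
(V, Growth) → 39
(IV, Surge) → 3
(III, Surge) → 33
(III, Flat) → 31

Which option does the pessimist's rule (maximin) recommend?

Row minima: I=-15, II=10, III=-7, IV=2, V=-16
Best worst-case = 10 → II.

II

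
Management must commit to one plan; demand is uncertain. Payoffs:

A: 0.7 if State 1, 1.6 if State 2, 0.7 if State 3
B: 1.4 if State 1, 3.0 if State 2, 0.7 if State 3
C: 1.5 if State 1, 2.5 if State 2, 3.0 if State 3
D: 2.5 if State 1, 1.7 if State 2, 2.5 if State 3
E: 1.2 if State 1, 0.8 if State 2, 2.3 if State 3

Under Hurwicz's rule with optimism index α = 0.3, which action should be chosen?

C

A: 0.3·1.6 + 0.7·0.7 = 0.97
B: 0.3·3.0 + 0.7·0.7 = 1.39
C: 0.3·3.0 + 0.7·1.5 = 1.95
D: 0.3·2.5 + 0.7·1.7 = 1.94
E: 0.3·2.3 + 0.7·0.8 = 1.25
Highest Hurwicz score = 1.95 → C.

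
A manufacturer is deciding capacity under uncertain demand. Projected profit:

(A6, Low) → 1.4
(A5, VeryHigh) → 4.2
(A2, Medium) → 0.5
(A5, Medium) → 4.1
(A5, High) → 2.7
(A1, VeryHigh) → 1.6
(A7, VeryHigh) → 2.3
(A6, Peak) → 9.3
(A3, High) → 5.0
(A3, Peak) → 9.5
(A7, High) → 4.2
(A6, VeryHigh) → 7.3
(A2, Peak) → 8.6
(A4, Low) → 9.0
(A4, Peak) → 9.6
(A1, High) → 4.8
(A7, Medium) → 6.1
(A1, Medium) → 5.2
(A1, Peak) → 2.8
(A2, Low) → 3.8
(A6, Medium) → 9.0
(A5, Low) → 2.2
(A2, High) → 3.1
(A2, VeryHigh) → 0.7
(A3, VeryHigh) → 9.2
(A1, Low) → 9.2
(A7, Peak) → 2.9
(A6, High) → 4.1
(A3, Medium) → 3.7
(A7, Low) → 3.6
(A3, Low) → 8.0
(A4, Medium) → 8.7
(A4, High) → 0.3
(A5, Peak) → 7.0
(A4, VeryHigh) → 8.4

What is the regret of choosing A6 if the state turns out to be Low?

Best payoff under Low is 9.2.
Regret = 9.2 − 1.4 = 7.8.

7.8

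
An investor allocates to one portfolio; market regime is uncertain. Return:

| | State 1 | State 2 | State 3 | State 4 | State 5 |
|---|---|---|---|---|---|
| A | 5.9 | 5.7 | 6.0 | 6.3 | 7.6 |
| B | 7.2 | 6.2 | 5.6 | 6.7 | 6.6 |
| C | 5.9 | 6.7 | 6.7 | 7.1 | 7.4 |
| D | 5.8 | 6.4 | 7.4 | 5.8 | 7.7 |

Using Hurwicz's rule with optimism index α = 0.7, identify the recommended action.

A: 0.7·7.6 + 0.3·5.7 = 7.03
B: 0.7·7.2 + 0.3·5.6 = 6.72
C: 0.7·7.4 + 0.3·5.9 = 6.95
D: 0.7·7.7 + 0.3·5.8 = 7.13
Highest Hurwicz score = 7.13 → D.

D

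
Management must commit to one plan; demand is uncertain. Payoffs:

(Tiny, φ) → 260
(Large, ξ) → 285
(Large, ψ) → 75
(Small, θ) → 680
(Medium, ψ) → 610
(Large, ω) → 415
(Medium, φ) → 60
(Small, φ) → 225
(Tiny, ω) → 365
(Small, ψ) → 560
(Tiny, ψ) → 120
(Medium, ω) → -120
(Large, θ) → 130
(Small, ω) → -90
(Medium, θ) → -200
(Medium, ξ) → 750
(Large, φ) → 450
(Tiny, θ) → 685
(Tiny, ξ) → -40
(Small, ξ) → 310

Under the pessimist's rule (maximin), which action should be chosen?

Large

Row minima: Tiny=-40, Small=-90, Medium=-200, Large=75
Best worst-case = 75 → Large.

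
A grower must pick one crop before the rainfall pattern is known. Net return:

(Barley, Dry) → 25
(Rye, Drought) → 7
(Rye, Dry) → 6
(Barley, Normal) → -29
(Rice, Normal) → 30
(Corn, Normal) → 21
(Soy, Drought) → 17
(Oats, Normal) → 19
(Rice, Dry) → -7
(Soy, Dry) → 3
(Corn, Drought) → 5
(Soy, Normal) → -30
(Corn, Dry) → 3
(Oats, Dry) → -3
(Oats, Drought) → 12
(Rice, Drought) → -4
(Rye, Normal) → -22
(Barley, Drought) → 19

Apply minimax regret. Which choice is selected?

Column bests: Drought=19, Dry=25, Normal=30.
Soy regrets: 2, 22, 60 → max 60
Rye regrets: 12, 19, 52 → max 52
Rice regrets: 23, 32, 0 → max 32
Corn regrets: 14, 22, 9 → max 22
Barley regrets: 0, 0, 59 → max 59
Oats regrets: 7, 28, 11 → max 28
Smallest max regret = 22 → Corn.

Corn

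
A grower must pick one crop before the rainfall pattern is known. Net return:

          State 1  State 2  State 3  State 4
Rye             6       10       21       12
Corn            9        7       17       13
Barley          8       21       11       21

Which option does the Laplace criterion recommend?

Row averages: Rye=12.25, Corn=11.5, Barley=15.25
Highest average = 15.25 → Barley.

Barley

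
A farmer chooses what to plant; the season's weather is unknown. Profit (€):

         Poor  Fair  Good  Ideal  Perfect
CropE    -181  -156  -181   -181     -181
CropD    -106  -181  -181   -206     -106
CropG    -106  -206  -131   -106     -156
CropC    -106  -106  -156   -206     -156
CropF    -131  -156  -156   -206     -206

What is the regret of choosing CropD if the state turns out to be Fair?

75

Best payoff under Fair is -106.
Regret = -106 − (-181) = 75.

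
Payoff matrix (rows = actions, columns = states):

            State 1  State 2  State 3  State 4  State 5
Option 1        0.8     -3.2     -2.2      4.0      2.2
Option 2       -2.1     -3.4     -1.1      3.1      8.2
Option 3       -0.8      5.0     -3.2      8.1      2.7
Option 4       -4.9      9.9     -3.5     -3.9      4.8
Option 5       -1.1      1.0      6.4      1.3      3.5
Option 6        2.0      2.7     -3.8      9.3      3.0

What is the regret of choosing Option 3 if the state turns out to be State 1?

2.8

Best payoff under State 1 is 2.0.
Regret = 2.0 − (-0.8) = 2.8.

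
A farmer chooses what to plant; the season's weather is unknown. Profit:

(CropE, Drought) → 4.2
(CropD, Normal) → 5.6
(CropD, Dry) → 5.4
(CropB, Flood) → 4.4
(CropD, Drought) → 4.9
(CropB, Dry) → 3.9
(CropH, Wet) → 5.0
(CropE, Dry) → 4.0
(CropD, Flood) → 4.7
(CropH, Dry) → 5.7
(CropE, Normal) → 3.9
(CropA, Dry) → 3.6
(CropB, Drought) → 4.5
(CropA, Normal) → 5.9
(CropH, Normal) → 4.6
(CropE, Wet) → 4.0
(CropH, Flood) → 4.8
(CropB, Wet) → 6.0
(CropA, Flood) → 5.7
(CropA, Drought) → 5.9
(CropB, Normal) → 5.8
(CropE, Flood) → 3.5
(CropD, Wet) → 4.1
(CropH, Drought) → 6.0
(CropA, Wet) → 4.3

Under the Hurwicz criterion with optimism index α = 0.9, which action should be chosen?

CropE: 0.9·4.2 + 0.1·3.5 = 4.13
CropH: 0.9·6.0 + 0.1·4.6 = 5.86
CropA: 0.9·5.9 + 0.1·3.6 = 5.67
CropD: 0.9·5.6 + 0.1·4.1 = 5.45
CropB: 0.9·6.0 + 0.1·3.9 = 5.79
Highest Hurwicz score = 5.86 → CropH.

CropH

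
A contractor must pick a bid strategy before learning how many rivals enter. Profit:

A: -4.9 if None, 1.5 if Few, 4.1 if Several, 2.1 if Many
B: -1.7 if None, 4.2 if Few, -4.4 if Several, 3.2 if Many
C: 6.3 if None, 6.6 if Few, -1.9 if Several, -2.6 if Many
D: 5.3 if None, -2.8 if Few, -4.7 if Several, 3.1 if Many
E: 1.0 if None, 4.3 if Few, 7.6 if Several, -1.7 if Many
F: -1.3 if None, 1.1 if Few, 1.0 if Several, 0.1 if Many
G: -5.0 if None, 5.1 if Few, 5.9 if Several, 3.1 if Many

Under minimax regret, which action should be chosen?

E

Column bests: None=6.3, Few=6.6, Several=7.6, Many=3.2.
A regrets: 11.2, 5.1, 3.5, 1.1 → max 11.2
B regrets: 8.0, 2.4, 12.0, 0.0 → max 12.0
C regrets: 0.0, 0.0, 9.5, 5.8 → max 9.5
D regrets: 1.0, 9.4, 12.3, 0.1 → max 12.3
E regrets: 5.3, 2.3, 0.0, 4.9 → max 5.3
F regrets: 7.6, 5.5, 6.6, 3.1 → max 7.6
G regrets: 11.3, 1.5, 1.7, 0.1 → max 11.3
Smallest max regret = 5.3 → E.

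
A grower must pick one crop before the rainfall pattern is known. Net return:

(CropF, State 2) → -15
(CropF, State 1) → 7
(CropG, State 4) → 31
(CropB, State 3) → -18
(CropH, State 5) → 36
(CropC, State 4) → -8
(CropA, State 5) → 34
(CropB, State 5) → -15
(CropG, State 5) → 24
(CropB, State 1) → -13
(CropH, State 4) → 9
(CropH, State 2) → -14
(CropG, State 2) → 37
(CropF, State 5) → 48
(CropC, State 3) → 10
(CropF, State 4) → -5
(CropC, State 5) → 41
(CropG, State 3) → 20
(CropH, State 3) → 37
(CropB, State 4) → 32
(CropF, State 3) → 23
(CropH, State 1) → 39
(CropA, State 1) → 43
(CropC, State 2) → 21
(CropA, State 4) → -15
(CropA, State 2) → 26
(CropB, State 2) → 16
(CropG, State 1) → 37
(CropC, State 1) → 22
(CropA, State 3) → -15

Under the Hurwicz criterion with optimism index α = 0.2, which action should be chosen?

CropG: 0.2·37 + 0.8·20 = 23.4
CropC: 0.2·41 + 0.8·(-8) = 1.8
CropA: 0.2·43 + 0.8·(-15) = -3.4
CropH: 0.2·39 + 0.8·(-14) = -3.4
CropF: 0.2·48 + 0.8·(-15) = -2.4
CropB: 0.2·32 + 0.8·(-18) = -8
Highest Hurwicz score = 23.4 → CropG.

CropG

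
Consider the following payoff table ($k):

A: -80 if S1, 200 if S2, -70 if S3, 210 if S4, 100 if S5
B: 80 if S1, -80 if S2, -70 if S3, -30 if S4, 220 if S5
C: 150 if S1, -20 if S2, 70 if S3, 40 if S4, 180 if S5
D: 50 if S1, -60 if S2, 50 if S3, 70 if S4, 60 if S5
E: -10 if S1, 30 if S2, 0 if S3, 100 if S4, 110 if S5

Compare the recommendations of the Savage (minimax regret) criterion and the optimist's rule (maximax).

minimax regret → E; maximax → B (disagree)

Column bests: S1=150, S2=200, S3=70, S4=210, S5=220.
A regrets: 230, 0, 140, 0, 120 → max 230
B regrets: 70, 280, 140, 240, 0 → max 280
C regrets: 0, 220, 0, 170, 40 → max 220
D regrets: 100, 260, 20, 140, 160 → max 260
E regrets: 160, 170, 70, 110, 110 → max 170
Smallest max regret = 170 → E.
Row maxima: A=210, B=220, C=180, D=70, E=110
Best best-case = 220 → B.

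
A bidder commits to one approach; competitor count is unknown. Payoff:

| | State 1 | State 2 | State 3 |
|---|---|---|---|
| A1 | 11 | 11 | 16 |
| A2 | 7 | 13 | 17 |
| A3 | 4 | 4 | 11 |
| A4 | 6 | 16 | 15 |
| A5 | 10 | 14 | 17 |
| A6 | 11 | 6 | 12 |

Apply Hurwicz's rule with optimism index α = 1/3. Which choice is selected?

A1

A1: 1/3·16 + 2/3·11 = 38/3
A2: 1/3·17 + 2/3·7 = 31/3
A3: 1/3·11 + 2/3·4 = 19/3
A4: 1/3·16 + 2/3·6 = 28/3
A5: 1/3·17 + 2/3·10 = 37/3
A6: 1/3·12 + 2/3·6 = 8
Highest Hurwicz score = 38/3 → A1.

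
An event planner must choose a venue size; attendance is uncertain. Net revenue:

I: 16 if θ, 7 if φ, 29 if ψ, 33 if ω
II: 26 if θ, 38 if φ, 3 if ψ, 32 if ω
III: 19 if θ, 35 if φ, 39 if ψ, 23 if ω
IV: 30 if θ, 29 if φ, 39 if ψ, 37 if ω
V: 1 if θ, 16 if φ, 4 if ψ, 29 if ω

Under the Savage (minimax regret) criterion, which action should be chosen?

IV

Column bests: θ=30, φ=38, ψ=39, ω=37.
I regrets: 14, 31, 10, 4 → max 31
II regrets: 4, 0, 36, 5 → max 36
III regrets: 11, 3, 0, 14 → max 14
IV regrets: 0, 9, 0, 0 → max 9
V regrets: 29, 22, 35, 8 → max 35
Smallest max regret = 9 → IV.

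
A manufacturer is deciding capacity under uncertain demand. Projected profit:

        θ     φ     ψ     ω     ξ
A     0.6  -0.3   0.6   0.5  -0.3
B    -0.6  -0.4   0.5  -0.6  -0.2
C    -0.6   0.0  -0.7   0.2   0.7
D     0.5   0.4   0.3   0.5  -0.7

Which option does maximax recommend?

C

Row maxima: A=0.6, B=0.5, C=0.7, D=0.5
Best best-case = 0.7 → C.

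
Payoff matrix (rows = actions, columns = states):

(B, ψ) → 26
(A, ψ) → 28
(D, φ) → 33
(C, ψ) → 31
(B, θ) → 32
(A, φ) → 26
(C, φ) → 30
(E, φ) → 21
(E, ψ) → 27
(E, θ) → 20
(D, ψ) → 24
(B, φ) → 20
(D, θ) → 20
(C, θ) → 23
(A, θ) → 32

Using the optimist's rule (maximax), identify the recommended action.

D

Row maxima: A=32, B=32, C=31, D=33, E=27
Best best-case = 33 → D.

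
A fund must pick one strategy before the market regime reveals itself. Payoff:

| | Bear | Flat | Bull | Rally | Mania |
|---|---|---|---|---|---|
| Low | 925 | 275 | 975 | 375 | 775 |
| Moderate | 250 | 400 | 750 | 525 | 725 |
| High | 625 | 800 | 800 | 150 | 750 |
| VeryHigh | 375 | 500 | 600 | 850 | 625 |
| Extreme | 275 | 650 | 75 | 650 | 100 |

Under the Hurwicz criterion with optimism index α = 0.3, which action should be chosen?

Low: 0.3·975 + 0.7·275 = 485
Moderate: 0.3·750 + 0.7·250 = 400
High: 0.3·800 + 0.7·150 = 345
VeryHigh: 0.3·850 + 0.7·375 = 517.5
Extreme: 0.3·650 + 0.7·75 = 247.5
Highest Hurwicz score = 517.5 → VeryHigh.

VeryHigh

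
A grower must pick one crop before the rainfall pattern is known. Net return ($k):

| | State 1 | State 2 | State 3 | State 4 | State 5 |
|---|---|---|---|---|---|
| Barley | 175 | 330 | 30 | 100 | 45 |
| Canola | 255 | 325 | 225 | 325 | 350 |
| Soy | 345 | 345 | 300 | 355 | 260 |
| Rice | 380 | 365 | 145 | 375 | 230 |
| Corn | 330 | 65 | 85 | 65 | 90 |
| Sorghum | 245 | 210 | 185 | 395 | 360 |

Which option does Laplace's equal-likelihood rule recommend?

Row averages: Barley=136, Canola=296, Soy=321, Rice=299, Corn=127, Sorghum=279
Highest average = 321 → Soy.

Soy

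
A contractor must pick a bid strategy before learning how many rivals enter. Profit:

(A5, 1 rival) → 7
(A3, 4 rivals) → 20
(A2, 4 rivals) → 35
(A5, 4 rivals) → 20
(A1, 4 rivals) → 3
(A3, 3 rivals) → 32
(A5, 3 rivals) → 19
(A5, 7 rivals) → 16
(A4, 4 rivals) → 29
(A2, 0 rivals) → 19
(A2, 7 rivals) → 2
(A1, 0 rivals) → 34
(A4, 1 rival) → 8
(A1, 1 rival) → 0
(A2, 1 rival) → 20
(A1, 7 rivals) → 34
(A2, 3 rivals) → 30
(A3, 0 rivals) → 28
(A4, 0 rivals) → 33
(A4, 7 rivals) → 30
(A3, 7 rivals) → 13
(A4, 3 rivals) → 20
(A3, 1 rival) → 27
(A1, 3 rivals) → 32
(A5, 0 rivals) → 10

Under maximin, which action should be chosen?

Row minima: A1=0, A2=2, A3=13, A4=8, A5=7
Best worst-case = 13 → A3.

A3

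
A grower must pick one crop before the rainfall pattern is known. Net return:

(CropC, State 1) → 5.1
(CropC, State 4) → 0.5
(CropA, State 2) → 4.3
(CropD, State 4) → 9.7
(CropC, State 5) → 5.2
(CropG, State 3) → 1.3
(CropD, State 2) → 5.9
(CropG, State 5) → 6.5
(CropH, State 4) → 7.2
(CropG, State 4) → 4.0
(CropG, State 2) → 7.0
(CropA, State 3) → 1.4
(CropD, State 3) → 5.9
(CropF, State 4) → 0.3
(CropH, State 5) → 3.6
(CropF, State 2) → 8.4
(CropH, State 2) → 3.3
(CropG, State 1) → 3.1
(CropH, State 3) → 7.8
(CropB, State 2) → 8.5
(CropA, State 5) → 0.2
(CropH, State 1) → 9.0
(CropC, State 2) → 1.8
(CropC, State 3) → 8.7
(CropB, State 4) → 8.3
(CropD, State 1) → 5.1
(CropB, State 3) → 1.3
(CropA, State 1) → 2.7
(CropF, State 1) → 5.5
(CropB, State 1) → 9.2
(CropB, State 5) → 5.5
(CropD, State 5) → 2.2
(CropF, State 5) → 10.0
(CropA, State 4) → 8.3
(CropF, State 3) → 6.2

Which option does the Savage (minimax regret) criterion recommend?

Column bests: State 1=9.2, State 2=8.5, State 3=8.7, State 4=9.7, State 5=10.0.
CropH regrets: 0.2, 5.2, 0.9, 2.5, 6.4 → max 6.4
CropF regrets: 3.7, 0.1, 2.5, 9.4, 0.0 → max 9.4
CropA regrets: 6.5, 4.2, 7.3, 1.4, 9.8 → max 9.8
CropB regrets: 0.0, 0.0, 7.4, 1.4, 4.5 → max 7.4
CropC regrets: 4.1, 6.7, 0.0, 9.2, 4.8 → max 9.2
CropD regrets: 4.1, 2.6, 2.8, 0.0, 7.8 → max 7.8
CropG regrets: 6.1, 1.5, 7.4, 5.7, 3.5 → max 7.4
Smallest max regret = 6.4 → CropH.

CropH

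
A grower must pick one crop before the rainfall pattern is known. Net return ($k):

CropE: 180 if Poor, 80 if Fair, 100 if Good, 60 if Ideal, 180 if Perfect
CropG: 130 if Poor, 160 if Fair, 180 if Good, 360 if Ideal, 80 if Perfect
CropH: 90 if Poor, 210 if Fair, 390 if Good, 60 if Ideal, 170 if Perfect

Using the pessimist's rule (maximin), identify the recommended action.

CropG

Row minima: CropE=60, CropG=80, CropH=60
Best worst-case = 80 → CropG.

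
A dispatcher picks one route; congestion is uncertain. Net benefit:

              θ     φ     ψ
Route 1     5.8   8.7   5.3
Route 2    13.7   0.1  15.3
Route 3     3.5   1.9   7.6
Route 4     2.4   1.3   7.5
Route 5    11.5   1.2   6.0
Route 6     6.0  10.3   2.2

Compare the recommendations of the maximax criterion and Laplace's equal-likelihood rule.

maximax → Route 2; laplace → Route 2 (agree)

Row maxima: Route 1=8.7, Route 2=15.3, Route 3=7.6, Route 4=7.5, Route 5=11.5, Route 6=10.3
Best best-case = 15.3 → Route 2.
Row averages: Route 1=6.6, Route 2=9.7, Route 3=13/3, Route 4=56/15, Route 5=187/30, Route 6=37/6
Highest average = 9.7 → Route 2.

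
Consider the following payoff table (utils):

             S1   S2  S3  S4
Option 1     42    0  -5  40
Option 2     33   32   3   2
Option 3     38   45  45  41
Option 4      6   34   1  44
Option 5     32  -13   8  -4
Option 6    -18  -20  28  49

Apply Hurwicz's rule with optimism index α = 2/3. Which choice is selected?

Option 3

Option 1: 2/3·42 + 1/3·(-5) = 79/3
Option 2: 2/3·33 + 1/3·2 = 68/3
Option 3: 2/3·45 + 1/3·38 = 128/3
Option 4: 2/3·44 + 1/3·1 = 89/3
Option 5: 2/3·32 + 1/3·(-13) = 17
Option 6: 2/3·49 + 1/3·(-20) = 26
Highest Hurwicz score = 128/3 → Option 3.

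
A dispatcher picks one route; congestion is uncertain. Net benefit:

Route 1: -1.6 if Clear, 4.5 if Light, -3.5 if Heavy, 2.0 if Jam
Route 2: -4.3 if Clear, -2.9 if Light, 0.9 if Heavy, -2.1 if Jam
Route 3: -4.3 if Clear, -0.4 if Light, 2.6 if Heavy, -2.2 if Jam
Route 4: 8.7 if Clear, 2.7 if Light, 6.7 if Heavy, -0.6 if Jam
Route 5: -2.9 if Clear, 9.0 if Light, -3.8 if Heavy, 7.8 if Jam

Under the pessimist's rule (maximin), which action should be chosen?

Route 4

Row minima: Route 1=-3.5, Route 2=-4.3, Route 3=-4.3, Route 4=-0.6, Route 5=-3.8
Best worst-case = -0.6 → Route 4.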